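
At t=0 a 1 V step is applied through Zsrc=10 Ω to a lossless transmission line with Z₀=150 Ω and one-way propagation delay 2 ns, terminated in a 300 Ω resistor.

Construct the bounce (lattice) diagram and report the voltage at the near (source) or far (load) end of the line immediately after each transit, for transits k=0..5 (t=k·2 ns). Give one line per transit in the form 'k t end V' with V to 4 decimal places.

0 0 source 0.9375
1 2 load 1.2500
2 4 source 0.9766
3 6 load 0.8854
4 8 source 0.9652
5 10 load 0.9918

Γ_L=0.333333, Γ_S=-0.875000; launch V₁=1·150/160=0.937500
k=0 src: V=0.9375
k=1 load: inc=0.937500, refl=0.937500·0.333333=0.3125; V=0.000000+0.937500+0.312500=1.2500
k=2 src: inc=0.312500, refl=0.312500·-0.875000=-0.2734; V=0.937500+0.312500+-0.273438=0.9766
k=3 load: inc=-0.273438, refl=-0.273438·0.333333=-0.0911; V=1.250000+-0.273438+-0.091146=0.8854
k=4 src: inc=-0.091146, refl=-0.091146·-0.875000=0.0798; V=0.976562+-0.091146+0.079753=0.9652
k=5 load: inc=0.079753, refl=0.079753·0.333333=0.0266; V=0.885417+0.079753+0.026584=0.9918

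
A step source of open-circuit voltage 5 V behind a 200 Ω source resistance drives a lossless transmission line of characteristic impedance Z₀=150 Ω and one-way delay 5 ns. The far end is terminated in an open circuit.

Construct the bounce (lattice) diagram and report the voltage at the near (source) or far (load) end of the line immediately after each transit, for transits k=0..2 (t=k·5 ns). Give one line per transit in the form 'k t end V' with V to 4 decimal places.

0 0 source 2.1429
1 5 load 4.2857
2 10 source 4.5918

Γ_L=1.000000, Γ_S=0.142857; launch V₁=5·150/350=2.142857
k=0 src: V=2.1429
k=1 load: inc=2.142857, refl=2.142857·1.000000=2.1429; V=0.000000+2.142857+2.142857=4.2857
k=2 src: inc=2.142857, refl=2.142857·0.142857=0.3061; V=2.142857+2.142857+0.306122=4.5918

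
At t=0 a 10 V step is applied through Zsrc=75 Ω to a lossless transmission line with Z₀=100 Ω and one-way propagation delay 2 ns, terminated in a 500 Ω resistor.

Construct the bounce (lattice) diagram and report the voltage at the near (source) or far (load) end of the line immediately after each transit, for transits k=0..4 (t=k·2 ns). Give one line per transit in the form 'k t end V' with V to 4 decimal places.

Γ_L=0.666667, Γ_S=-0.142857; launch V₁=10·100/175=5.714286
k=0 src: V=5.7143
k=1 load: inc=5.714286, refl=5.714286·0.666667=3.8095; V=0.000000+5.714286+3.809524=9.5238
k=2 src: inc=3.809524, refl=3.809524·-0.142857=-0.5442; V=5.714286+3.809524+-0.544218=8.9796
k=3 load: inc=-0.544218, refl=-0.544218·0.666667=-0.3628; V=9.523810+-0.544218+-0.362812=8.6168
k=4 src: inc=-0.362812, refl=-0.362812·-0.142857=0.0518; V=8.979592+-0.362812+0.051830=8.6686

0 0 source 5.7143
1 2 load 9.5238
2 4 source 8.9796
3 6 load 8.6168
4 8 source 8.6686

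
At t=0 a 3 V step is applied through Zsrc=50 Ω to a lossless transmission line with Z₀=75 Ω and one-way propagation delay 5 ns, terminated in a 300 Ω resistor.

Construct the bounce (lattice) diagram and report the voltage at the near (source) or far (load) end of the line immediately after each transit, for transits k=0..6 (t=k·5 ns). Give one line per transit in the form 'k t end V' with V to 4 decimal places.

Γ_L=0.600000, Γ_S=-0.200000; launch V₁=3·75/125=1.800000
k=0 src: V=1.8000
k=1 load: inc=1.800000, refl=1.800000·0.600000=1.0800; V=0.000000+1.800000+1.080000=2.8800
k=2 src: inc=1.080000, refl=1.080000·-0.200000=-0.2160; V=1.800000+1.080000+-0.216000=2.6640
k=3 load: inc=-0.216000, refl=-0.216000·0.600000=-0.1296; V=2.880000+-0.216000+-0.129600=2.5344
k=4 src: inc=-0.129600, refl=-0.129600·-0.200000=0.0259; V=2.664000+-0.129600+0.025920=2.5603
k=5 load: inc=0.025920, refl=0.025920·0.600000=0.0156; V=2.534400+0.025920+0.015552=2.5759
k=6 src: inc=0.015552, refl=0.015552·-0.200000=-0.0031; V=2.560320+0.015552+-0.003110=2.5728

0 0 source 1.8000
1 5 load 2.8800
2 10 source 2.6640
3 15 load 2.5344
4 20 source 2.5603
5 25 load 2.5759
6 30 source 2.5728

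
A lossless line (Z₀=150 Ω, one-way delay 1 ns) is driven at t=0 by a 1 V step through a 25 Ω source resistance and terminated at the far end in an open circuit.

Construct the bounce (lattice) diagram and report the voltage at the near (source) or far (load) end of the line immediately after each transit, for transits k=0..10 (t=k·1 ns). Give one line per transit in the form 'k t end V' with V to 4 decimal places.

0 0 source 0.8571
1 1 load 1.7143
2 2 source 1.1020
3 3 load 0.4898
4 4 source 0.9271
5 5 load 1.3644
6 6 source 1.0521
7 7 load 0.7397
8 8 source 0.9628
9 9 load 1.1859
10 10 source 1.0266

Γ_L=1.000000, Γ_S=-0.714286; launch V₁=1·150/175=0.857143
k=0 src: V=0.8571
k=1 load: inc=0.857143, refl=0.857143·1.000000=0.8571; V=0.000000+0.857143+0.857143=1.7143
k=2 src: inc=0.857143, refl=0.857143·-0.714286=-0.6122; V=0.857143+0.857143+-0.612245=1.1020
k=3 load: inc=-0.612245, refl=-0.612245·1.000000=-0.6122; V=1.714286+-0.612245+-0.612245=0.4898
k=4 src: inc=-0.612245, refl=-0.612245·-0.714286=0.4373; V=1.102041+-0.612245+0.437318=0.9271
k=5 load: inc=0.437318, refl=0.437318·1.000000=0.4373; V=0.489796+0.437318+0.437318=1.3644
k=6 src: inc=0.437318, refl=0.437318·-0.714286=-0.3124; V=0.927114+0.437318+-0.312370=1.0521
k=7 load: inc=-0.312370, refl=-0.312370·1.000000=-0.3124; V=1.364431+-0.312370+-0.312370=0.7397
k=8 src: inc=-0.312370, refl=-0.312370·-0.714286=0.2231; V=1.052062+-0.312370+0.223121=0.9628
k=9 load: inc=0.223121, refl=0.223121·1.000000=0.2231; V=0.739692+0.223121+0.223121=1.1859
k=10 src: inc=0.223121, refl=0.223121·-0.714286=-0.1594; V=0.962813+0.223121+-0.159372=1.0266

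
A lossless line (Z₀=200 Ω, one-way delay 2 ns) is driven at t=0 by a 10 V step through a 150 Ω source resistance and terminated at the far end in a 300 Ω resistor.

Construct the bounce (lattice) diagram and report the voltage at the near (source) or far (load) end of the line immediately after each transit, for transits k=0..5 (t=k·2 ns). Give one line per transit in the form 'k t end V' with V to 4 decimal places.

Γ_L=0.200000, Γ_S=-0.142857; launch V₁=10·200/350=5.714286
k=0 src: V=5.7143
k=1 load: inc=5.714286, refl=5.714286·0.200000=1.1429; V=0.000000+5.714286+1.142857=6.8571
k=2 src: inc=1.142857, refl=1.142857·-0.142857=-0.1633; V=5.714286+1.142857+-0.163265=6.6939
k=3 load: inc=-0.163265, refl=-0.163265·0.200000=-0.0327; V=6.857143+-0.163265+-0.032653=6.6612
k=4 src: inc=-0.032653, refl=-0.032653·-0.142857=0.0047; V=6.693878+-0.032653+0.004665=6.6659
k=5 load: inc=0.004665, refl=0.004665·0.200000=0.0009; V=6.661224+0.004665+0.000933=6.6668

0 0 source 5.7143
1 2 load 6.8571
2 4 source 6.6939
3 6 load 6.6612
4 8 source 6.6659
5 10 load 6.6668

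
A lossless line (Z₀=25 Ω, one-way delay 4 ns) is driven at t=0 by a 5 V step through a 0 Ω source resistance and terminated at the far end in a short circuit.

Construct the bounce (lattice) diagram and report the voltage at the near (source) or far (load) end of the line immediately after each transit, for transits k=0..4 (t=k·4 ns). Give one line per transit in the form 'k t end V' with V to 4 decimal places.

0 0 source 5.0000
1 4 load 0.0000
2 8 source 5.0000
3 12 load 0.0000
4 16 source 5.0000

Γ_L=-1.000000, Γ_S=-1.000000; launch V₁=5·25/25=5.000000
k=0 src: V=5.0000
k=1 load: inc=5.000000, refl=5.000000·-1.000000=-5.0000; V=0.000000+5.000000+-5.000000=0.0000
k=2 src: inc=-5.000000, refl=-5.000000·-1.000000=5.0000; V=5.000000+-5.000000+5.000000=5.0000
k=3 load: inc=5.000000, refl=5.000000·-1.000000=-5.0000; V=0.000000+5.000000+-5.000000=0.0000
k=4 src: inc=-5.000000, refl=-5.000000·-1.000000=5.0000; V=5.000000+-5.000000+5.000000=5.0000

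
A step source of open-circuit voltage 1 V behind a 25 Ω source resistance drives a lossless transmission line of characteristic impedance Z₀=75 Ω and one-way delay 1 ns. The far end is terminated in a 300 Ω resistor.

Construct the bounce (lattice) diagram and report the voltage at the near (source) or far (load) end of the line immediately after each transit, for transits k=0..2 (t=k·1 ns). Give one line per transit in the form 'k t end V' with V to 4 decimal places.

Γ_L=0.600000, Γ_S=-0.500000; launch V₁=1·75/100=0.750000
k=0 src: V=0.7500
k=1 load: inc=0.750000, refl=0.750000·0.600000=0.4500; V=0.000000+0.750000+0.450000=1.2000
k=2 src: inc=0.450000, refl=0.450000·-0.500000=-0.2250; V=0.750000+0.450000+-0.225000=0.9750

0 0 source 0.7500
1 1 load 1.2000
2 2 source 0.9750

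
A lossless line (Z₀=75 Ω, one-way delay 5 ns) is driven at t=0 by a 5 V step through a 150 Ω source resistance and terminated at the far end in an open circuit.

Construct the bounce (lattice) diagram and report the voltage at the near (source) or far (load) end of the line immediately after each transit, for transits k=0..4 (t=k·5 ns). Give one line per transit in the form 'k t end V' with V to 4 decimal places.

0 0 source 1.6667
1 5 load 3.3333
2 10 source 3.8889
3 15 load 4.4444
4 20 source 4.6296

Γ_L=1.000000, Γ_S=0.333333; launch V₁=5·75/225=1.666667
k=0 src: V=1.6667
k=1 load: inc=1.666667, refl=1.666667·1.000000=1.6667; V=0.000000+1.666667+1.666667=3.3333
k=2 src: inc=1.666667, refl=1.666667·0.333333=0.5556; V=1.666667+1.666667+0.555556=3.8889
k=3 load: inc=0.555556, refl=0.555556·1.000000=0.5556; V=3.333333+0.555556+0.555556=4.4444
k=4 src: inc=0.555556, refl=0.555556·0.333333=0.1852; V=3.888889+0.555556+0.185185=4.6296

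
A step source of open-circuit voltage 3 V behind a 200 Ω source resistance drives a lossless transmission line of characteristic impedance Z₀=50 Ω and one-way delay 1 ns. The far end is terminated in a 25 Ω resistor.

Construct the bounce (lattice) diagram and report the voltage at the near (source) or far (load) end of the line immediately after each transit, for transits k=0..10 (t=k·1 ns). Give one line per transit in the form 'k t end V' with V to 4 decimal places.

0 0 source 0.6000
1 1 load 0.4000
2 2 source 0.2800
3 3 load 0.3200
4 4 source 0.3440
5 5 load 0.3360
6 6 source 0.3312
7 7 load 0.3328
8 8 source 0.3338
9 9 load 0.3334
10 10 source 0.3332

Γ_L=-0.333333, Γ_S=0.600000; launch V₁=3·50/250=0.600000
k=0 src: V=0.6000
k=1 load: inc=0.600000, refl=0.600000·-0.333333=-0.2000; V=0.000000+0.600000+-0.200000=0.4000
k=2 src: inc=-0.200000, refl=-0.200000·0.600000=-0.1200; V=0.600000+-0.200000+-0.120000=0.2800
k=3 load: inc=-0.120000, refl=-0.120000·-0.333333=0.0400; V=0.400000+-0.120000+0.040000=0.3200
k=4 src: inc=0.040000, refl=0.040000·0.600000=0.0240; V=0.280000+0.040000+0.024000=0.3440
k=5 load: inc=0.024000, refl=0.024000·-0.333333=-0.0080; V=0.320000+0.024000+-0.008000=0.3360
k=6 src: inc=-0.008000, refl=-0.008000·0.600000=-0.0048; V=0.344000+-0.008000+-0.004800=0.3312
k=7 load: inc=-0.004800, refl=-0.004800·-0.333333=0.0016; V=0.336000+-0.004800+0.001600=0.3328
k=8 src: inc=0.001600, refl=0.001600·0.600000=0.0010; V=0.331200+0.001600+0.000960=0.3338
k=9 load: inc=0.000960, refl=0.000960·-0.333333=-0.0003; V=0.332800+0.000960+-0.000320=0.3334
k=10 src: inc=-0.000320, refl=-0.000320·0.600000=-0.0002; V=0.333760+-0.000320+-0.000192=0.3332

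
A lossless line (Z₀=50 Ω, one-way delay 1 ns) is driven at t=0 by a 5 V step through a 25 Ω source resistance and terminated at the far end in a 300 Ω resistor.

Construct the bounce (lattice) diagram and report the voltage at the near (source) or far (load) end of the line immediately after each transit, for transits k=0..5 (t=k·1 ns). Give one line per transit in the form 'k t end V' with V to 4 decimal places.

0 0 source 3.3333
1 1 load 5.7143
2 2 source 4.9206
3 3 load 4.3537
4 4 source 4.5427
5 5 load 4.6777

Γ_L=0.714286, Γ_S=-0.333333; launch V₁=5·50/75=3.333333
k=0 src: V=3.3333
k=1 load: inc=3.333333, refl=3.333333·0.714286=2.3810; V=0.000000+3.333333+2.380952=5.7143
k=2 src: inc=2.380952, refl=2.380952·-0.333333=-0.7937; V=3.333333+2.380952+-0.793651=4.9206
k=3 load: inc=-0.793651, refl=-0.793651·0.714286=-0.5669; V=5.714286+-0.793651+-0.566893=4.3537
k=4 src: inc=-0.566893, refl=-0.566893·-0.333333=0.1890; V=4.920635+-0.566893+0.188964=4.5427
k=5 load: inc=0.188964, refl=0.188964·0.714286=0.1350; V=4.353741+0.188964+0.134975=4.6777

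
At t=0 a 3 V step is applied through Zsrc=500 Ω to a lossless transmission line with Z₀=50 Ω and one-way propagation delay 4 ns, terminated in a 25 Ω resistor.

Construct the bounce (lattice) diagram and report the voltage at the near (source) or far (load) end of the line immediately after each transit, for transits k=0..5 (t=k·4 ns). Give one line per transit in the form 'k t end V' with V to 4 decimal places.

0 0 source 0.2727
1 4 load 0.1818
2 8 source 0.1074
3 12 load 0.1322
4 16 source 0.1525
5 20 load 0.1458

Γ_L=-0.333333, Γ_S=0.818182; launch V₁=3·50/550=0.272727
k=0 src: V=0.2727
k=1 load: inc=0.272727, refl=0.272727·-0.333333=-0.0909; V=0.000000+0.272727+-0.090909=0.1818
k=2 src: inc=-0.090909, refl=-0.090909·0.818182=-0.0744; V=0.272727+-0.090909+-0.074380=0.1074
k=3 load: inc=-0.074380, refl=-0.074380·-0.333333=0.0248; V=0.181818+-0.074380+0.024793=0.1322
k=4 src: inc=0.024793, refl=0.024793·0.818182=0.0203; V=0.107438+0.024793+0.020285=0.1525
k=5 load: inc=0.020285, refl=0.020285·-0.333333=-0.0068; V=0.132231+0.020285+-0.006762=0.1458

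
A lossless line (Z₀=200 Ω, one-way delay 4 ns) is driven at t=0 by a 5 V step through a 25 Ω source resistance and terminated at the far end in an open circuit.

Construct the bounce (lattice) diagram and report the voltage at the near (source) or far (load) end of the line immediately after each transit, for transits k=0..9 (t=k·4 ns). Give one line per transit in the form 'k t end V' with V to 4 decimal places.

Γ_L=1.000000, Γ_S=-0.777778; launch V₁=5·200/225=4.444444
k=0 src: V=4.4444
k=1 load: inc=4.444444, refl=4.444444·1.000000=4.4444; V=0.000000+4.444444+4.444444=8.8889
k=2 src: inc=4.444444, refl=4.444444·-0.777778=-3.4568; V=4.444444+4.444444+-3.456790=5.4321
k=3 load: inc=-3.456790, refl=-3.456790·1.000000=-3.4568; V=8.888889+-3.456790+-3.456790=1.9753
k=4 src: inc=-3.456790, refl=-3.456790·-0.777778=2.6886; V=5.432099+-3.456790+2.688615=4.6639
k=5 load: inc=2.688615, refl=2.688615·1.000000=2.6886; V=1.975309+2.688615+2.688615=7.3525
k=6 src: inc=2.688615, refl=2.688615·-0.777778=-2.0911; V=4.663923+2.688615+-2.091145=5.2614
k=7 load: inc=-2.091145, refl=-2.091145·1.000000=-2.0911; V=7.352538+-2.091145+-2.091145=3.1702
k=8 src: inc=-2.091145, refl=-2.091145·-0.777778=1.6264; V=5.261393+-2.091145+1.626446=4.7967
k=9 load: inc=1.626446, refl=1.626446·1.000000=1.6264; V=3.170248+1.626446+1.626446=6.4231

0 0 source 4.4444
1 4 load 8.8889
2 8 source 5.4321
3 12 load 1.9753
4 16 source 4.6639
5 20 load 7.3525
6 24 source 5.2614
7 28 load 3.1702
8 32 source 4.7967
9 36 load 6.4231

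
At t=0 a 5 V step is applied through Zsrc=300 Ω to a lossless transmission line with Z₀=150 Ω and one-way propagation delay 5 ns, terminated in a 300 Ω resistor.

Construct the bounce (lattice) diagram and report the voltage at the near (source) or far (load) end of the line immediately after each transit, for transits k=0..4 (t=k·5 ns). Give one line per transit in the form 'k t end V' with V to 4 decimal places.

0 0 source 1.6667
1 5 load 2.2222
2 10 source 2.4074
3 15 load 2.4691
4 20 source 2.4897

Γ_L=0.333333, Γ_S=0.333333; launch V₁=5·150/450=1.666667
k=0 src: V=1.6667
k=1 load: inc=1.666667, refl=1.666667·0.333333=0.5556; V=0.000000+1.666667+0.555556=2.2222
k=2 src: inc=0.555556, refl=0.555556·0.333333=0.1852; V=1.666667+0.555556+0.185185=2.4074
k=3 load: inc=0.185185, refl=0.185185·0.333333=0.0617; V=2.222222+0.185185+0.061728=2.4691
k=4 src: inc=0.061728, refl=0.061728·0.333333=0.0206; V=2.407407+0.061728+0.020576=2.4897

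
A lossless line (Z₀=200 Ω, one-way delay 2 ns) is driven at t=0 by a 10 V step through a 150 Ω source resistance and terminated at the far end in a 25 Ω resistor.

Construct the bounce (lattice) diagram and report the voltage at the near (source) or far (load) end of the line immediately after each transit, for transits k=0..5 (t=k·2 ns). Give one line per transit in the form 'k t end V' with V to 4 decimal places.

Γ_L=-0.777778, Γ_S=-0.142857; launch V₁=10·200/350=5.714286
k=0 src: V=5.7143
k=1 load: inc=5.714286, refl=5.714286·-0.777778=-4.4444; V=0.000000+5.714286+-4.444444=1.2698
k=2 src: inc=-4.444444, refl=-4.444444·-0.142857=0.6349; V=5.714286+-4.444444+0.634921=1.9048
k=3 load: inc=0.634921, refl=0.634921·-0.777778=-0.4938; V=1.269841+0.634921+-0.493827=1.4109
k=4 src: inc=-0.493827, refl=-0.493827·-0.142857=0.0705; V=1.904762+-0.493827+0.070547=1.4815
k=5 load: inc=0.070547, refl=0.070547·-0.777778=-0.0549; V=1.410935+0.070547+-0.054870=1.4266

0 0 source 5.7143
1 2 load 1.2698
2 4 source 1.9048
3 6 load 1.4109
4 8 source 1.4815
5 10 load 1.4266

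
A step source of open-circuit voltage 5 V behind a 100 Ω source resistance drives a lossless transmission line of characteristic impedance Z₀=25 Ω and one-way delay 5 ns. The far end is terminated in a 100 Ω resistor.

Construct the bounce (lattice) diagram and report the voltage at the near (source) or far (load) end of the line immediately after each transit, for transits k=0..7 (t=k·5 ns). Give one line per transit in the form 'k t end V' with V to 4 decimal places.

0 0 source 1.0000
1 5 load 1.6000
2 10 source 1.9600
3 15 load 2.1760
4 20 source 2.3056
5 25 load 2.3834
6 30 source 2.4300
7 35 load 2.4580

Γ_L=0.600000, Γ_S=0.600000; launch V₁=5·25/125=1.000000
k=0 src: V=1.0000
k=1 load: inc=1.000000, refl=1.000000·0.600000=0.6000; V=0.000000+1.000000+0.600000=1.6000
k=2 src: inc=0.600000, refl=0.600000·0.600000=0.3600; V=1.000000+0.600000+0.360000=1.9600
k=3 load: inc=0.360000, refl=0.360000·0.600000=0.2160; V=1.600000+0.360000+0.216000=2.1760
k=4 src: inc=0.216000, refl=0.216000·0.600000=0.1296; V=1.960000+0.216000+0.129600=2.3056
k=5 load: inc=0.129600, refl=0.129600·0.600000=0.0778; V=2.176000+0.129600+0.077760=2.3834
k=6 src: inc=0.077760, refl=0.077760·0.600000=0.0467; V=2.305600+0.077760+0.046656=2.4300
k=7 load: inc=0.046656, refl=0.046656·0.600000=0.0280; V=2.383360+0.046656+0.027994=2.4580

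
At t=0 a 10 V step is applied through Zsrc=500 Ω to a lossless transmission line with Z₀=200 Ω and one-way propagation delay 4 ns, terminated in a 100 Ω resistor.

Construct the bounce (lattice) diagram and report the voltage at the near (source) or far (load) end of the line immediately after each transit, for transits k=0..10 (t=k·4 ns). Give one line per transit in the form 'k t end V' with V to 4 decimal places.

0 0 source 2.8571
1 4 load 1.9048
2 8 source 1.4966
3 12 load 1.6327
4 16 source 1.6910
5 20 load 1.6715
6 24 source 1.6632
7 28 load 1.6660
8 32 source 1.6672
9 36 load 1.6668
10 40 source 1.6666

Γ_L=-0.333333, Γ_S=0.428571; launch V₁=10·200/700=2.857143
k=0 src: V=2.8571
k=1 load: inc=2.857143, refl=2.857143·-0.333333=-0.9524; V=0.000000+2.857143+-0.952381=1.9048
k=2 src: inc=-0.952381, refl=-0.952381·0.428571=-0.4082; V=2.857143+-0.952381+-0.408163=1.4966
k=3 load: inc=-0.408163, refl=-0.408163·-0.333333=0.1361; V=1.904762+-0.408163+0.136054=1.6327
k=4 src: inc=0.136054, refl=0.136054·0.428571=0.0583; V=1.496599+0.136054+0.058309=1.6910
k=5 load: inc=0.058309, refl=0.058309·-0.333333=-0.0194; V=1.632653+0.058309+-0.019436=1.6715
k=6 src: inc=-0.019436, refl=-0.019436·0.428571=-0.0083; V=1.690962+-0.019436+-0.008330=1.6632
k=7 load: inc=-0.008330, refl=-0.008330·-0.333333=0.0028; V=1.671526+-0.008330+0.002777=1.6660
k=8 src: inc=0.002777, refl=0.002777·0.428571=0.0012; V=1.663196+0.002777+0.001190=1.6672
k=9 load: inc=0.001190, refl=0.001190·-0.333333=-0.0004; V=1.665973+0.001190+-0.000397=1.6668
k=10 src: inc=-0.000397, refl=-0.000397·0.428571=-0.0002; V=1.667162+-0.000397+-0.000170=1.6666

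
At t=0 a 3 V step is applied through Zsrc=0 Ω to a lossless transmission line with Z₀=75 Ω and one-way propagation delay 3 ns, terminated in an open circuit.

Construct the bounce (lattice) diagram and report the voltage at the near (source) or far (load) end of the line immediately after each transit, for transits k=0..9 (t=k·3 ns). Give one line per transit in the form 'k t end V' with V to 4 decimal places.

0 0 source 3.0000
1 3 load 6.0000
2 6 source 3.0000
3 9 load 0.0000
4 12 source 3.0000
5 15 load 6.0000
6 18 source 3.0000
7 21 load 0.0000
8 24 source 3.0000
9 27 load 6.0000

Γ_L=1.000000, Γ_S=-1.000000; launch V₁=3·75/75=3.000000
k=0 src: V=3.0000
k=1 load: inc=3.000000, refl=3.000000·1.000000=3.0000; V=0.000000+3.000000+3.000000=6.0000
k=2 src: inc=3.000000, refl=3.000000·-1.000000=-3.0000; V=3.000000+3.000000+-3.000000=3.0000
k=3 load: inc=-3.000000, refl=-3.000000·1.000000=-3.0000; V=6.000000+-3.000000+-3.000000=0.0000
k=4 src: inc=-3.000000, refl=-3.000000·-1.000000=3.0000; V=3.000000+-3.000000+3.000000=3.0000
k=5 load: inc=3.000000, refl=3.000000·1.000000=3.0000; V=0.000000+3.000000+3.000000=6.0000
k=6 src: inc=3.000000, refl=3.000000·-1.000000=-3.0000; V=3.000000+3.000000+-3.000000=3.0000
k=7 load: inc=-3.000000, refl=-3.000000·1.000000=-3.0000; V=6.000000+-3.000000+-3.000000=0.0000
k=8 src: inc=-3.000000, refl=-3.000000·-1.000000=3.0000; V=3.000000+-3.000000+3.000000=3.0000
k=9 load: inc=3.000000, refl=3.000000·1.000000=3.0000; V=0.000000+3.000000+3.000000=6.0000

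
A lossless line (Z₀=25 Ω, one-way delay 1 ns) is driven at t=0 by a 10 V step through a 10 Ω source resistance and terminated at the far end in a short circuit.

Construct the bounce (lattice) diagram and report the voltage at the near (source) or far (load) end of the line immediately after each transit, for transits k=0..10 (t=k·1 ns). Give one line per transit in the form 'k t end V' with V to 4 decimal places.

0 0 source 7.1429
1 1 load 0.0000
2 2 source 3.0612
3 3 load 0.0000
4 4 source 1.3120
5 5 load 0.0000
6 6 source 0.5623
7 7 load 0.0000
8 8 source 0.2410
9 9 load 0.0000
10 10 source 0.1033

Γ_L=-1.000000, Γ_S=-0.428571; launch V₁=10·25/35=7.142857
k=0 src: V=7.1429
k=1 load: inc=7.142857, refl=7.142857·-1.000000=-7.1429; V=0.000000+7.142857+-7.142857=0.0000
k=2 src: inc=-7.142857, refl=-7.142857·-0.428571=3.0612; V=7.142857+-7.142857+3.061224=3.0612
k=3 load: inc=3.061224, refl=3.061224·-1.000000=-3.0612; V=0.000000+3.061224+-3.061224=0.0000
k=4 src: inc=-3.061224, refl=-3.061224·-0.428571=1.3120; V=3.061224+-3.061224+1.311953=1.3120
k=5 load: inc=1.311953, refl=1.311953·-1.000000=-1.3120; V=0.000000+1.311953+-1.311953=0.0000
k=6 src: inc=-1.311953, refl=-1.311953·-0.428571=0.5623; V=1.311953+-1.311953+0.562266=0.5623
k=7 load: inc=0.562266, refl=0.562266·-1.000000=-0.5623; V=0.000000+0.562266+-0.562266=0.0000
k=8 src: inc=-0.562266, refl=-0.562266·-0.428571=0.2410; V=0.562266+-0.562266+0.240971=0.2410
k=9 load: inc=0.240971, refl=0.240971·-1.000000=-0.2410; V=0.000000+0.240971+-0.240971=0.0000
k=10 src: inc=-0.240971, refl=-0.240971·-0.428571=0.1033; V=0.240971+-0.240971+0.103273=0.1033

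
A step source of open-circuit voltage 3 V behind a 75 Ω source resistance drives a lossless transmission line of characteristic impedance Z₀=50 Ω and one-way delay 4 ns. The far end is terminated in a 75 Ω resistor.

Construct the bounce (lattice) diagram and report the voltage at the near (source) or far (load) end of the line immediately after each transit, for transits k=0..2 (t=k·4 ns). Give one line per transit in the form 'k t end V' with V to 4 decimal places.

0 0 source 1.2000
1 4 load 1.4400
2 8 source 1.4880

Γ_L=0.200000, Γ_S=0.200000; launch V₁=3·50/125=1.200000
k=0 src: V=1.2000
k=1 load: inc=1.200000, refl=1.200000·0.200000=0.2400; V=0.000000+1.200000+0.240000=1.4400
k=2 src: inc=0.240000, refl=0.240000·0.200000=0.0480; V=1.200000+0.240000+0.048000=1.4880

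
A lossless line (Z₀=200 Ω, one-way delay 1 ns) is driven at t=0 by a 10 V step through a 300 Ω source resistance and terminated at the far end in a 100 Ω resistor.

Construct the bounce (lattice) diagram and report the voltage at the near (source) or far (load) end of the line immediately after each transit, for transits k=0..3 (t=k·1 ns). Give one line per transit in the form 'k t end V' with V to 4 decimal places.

0 0 source 4.0000
1 1 load 2.6667
2 2 source 2.4000
3 3 load 2.4889

Γ_L=-0.333333, Γ_S=0.200000; launch V₁=10·200/500=4.000000
k=0 src: V=4.0000
k=1 load: inc=4.000000, refl=4.000000·-0.333333=-1.3333; V=0.000000+4.000000+-1.333333=2.6667
k=2 src: inc=-1.333333, refl=-1.333333·0.200000=-0.2667; V=4.000000+-1.333333+-0.266667=2.4000
k=3 load: inc=-0.266667, refl=-0.266667·-0.333333=0.0889; V=2.666667+-0.266667+0.088889=2.4889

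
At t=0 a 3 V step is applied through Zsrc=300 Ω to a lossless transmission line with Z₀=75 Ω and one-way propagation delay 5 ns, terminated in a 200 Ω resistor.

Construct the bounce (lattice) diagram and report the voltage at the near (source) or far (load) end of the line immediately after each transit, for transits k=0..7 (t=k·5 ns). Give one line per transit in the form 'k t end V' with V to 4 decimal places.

Γ_L=0.454545, Γ_S=0.600000; launch V₁=3·75/375=0.600000
k=0 src: V=0.6000
k=1 load: inc=0.600000, refl=0.600000·0.454545=0.2727; V=0.000000+0.600000+0.272727=0.8727
k=2 src: inc=0.272727, refl=0.272727·0.600000=0.1636; V=0.600000+0.272727+0.163636=1.0364
k=3 load: inc=0.163636, refl=0.163636·0.454545=0.0744; V=0.872727+0.163636+0.074380=1.1107
k=4 src: inc=0.074380, refl=0.074380·0.600000=0.0446; V=1.036364+0.074380+0.044628=1.1554
k=5 load: inc=0.044628, refl=0.044628·0.454545=0.0203; V=1.110744+0.044628+0.020285=1.1757
k=6 src: inc=0.020285, refl=0.020285·0.600000=0.0122; V=1.155372+0.020285+0.012171=1.1878
k=7 load: inc=0.012171, refl=0.012171·0.454545=0.0055; V=1.175657+0.012171+0.005532=1.1934

0 0 source 0.6000
1 5 load 0.8727
2 10 source 1.0364
3 15 load 1.1107
4 20 source 1.1554
5 25 load 1.1757
6 30 source 1.1878
7 35 load 1.1934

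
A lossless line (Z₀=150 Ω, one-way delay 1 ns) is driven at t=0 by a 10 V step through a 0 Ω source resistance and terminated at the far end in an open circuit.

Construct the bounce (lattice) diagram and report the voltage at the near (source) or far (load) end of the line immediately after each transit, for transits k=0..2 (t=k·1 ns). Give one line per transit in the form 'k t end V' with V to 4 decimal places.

Γ_L=1.000000, Γ_S=-1.000000; launch V₁=10·150/150=10.000000
k=0 src: V=10.0000
k=1 load: inc=10.000000, refl=10.000000·1.000000=10.0000; V=0.000000+10.000000+10.000000=20.0000
k=2 src: inc=10.000000, refl=10.000000·-1.000000=-10.0000; V=10.000000+10.000000+-10.000000=10.0000

0 0 source 10.0000
1 1 load 20.0000
2 2 source 10.0000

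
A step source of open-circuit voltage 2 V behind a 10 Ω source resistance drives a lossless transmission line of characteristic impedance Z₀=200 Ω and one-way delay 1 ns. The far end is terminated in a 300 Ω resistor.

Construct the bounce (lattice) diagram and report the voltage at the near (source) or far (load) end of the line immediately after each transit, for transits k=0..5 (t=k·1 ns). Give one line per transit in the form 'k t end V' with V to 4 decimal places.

Γ_L=0.200000, Γ_S=-0.904762; launch V₁=2·200/210=1.904762
k=0 src: V=1.9048
k=1 load: inc=1.904762, refl=1.904762·0.200000=0.3810; V=0.000000+1.904762+0.380952=2.2857
k=2 src: inc=0.380952, refl=0.380952·-0.904762=-0.3447; V=1.904762+0.380952+-0.344671=1.9410
k=3 load: inc=-0.344671, refl=-0.344671·0.200000=-0.0689; V=2.285714+-0.344671+-0.068934=1.8721
k=4 src: inc=-0.068934, refl=-0.068934·-0.904762=0.0624; V=1.941043+-0.068934+0.062369=1.9345
k=5 load: inc=0.062369, refl=0.062369·0.200000=0.0125; V=1.872109+0.062369+0.012474=1.9470

0 0 source 1.9048
1 1 load 2.2857
2 2 source 1.9410
3 3 load 1.8721
4 4 source 1.9345
5 5 load 1.9470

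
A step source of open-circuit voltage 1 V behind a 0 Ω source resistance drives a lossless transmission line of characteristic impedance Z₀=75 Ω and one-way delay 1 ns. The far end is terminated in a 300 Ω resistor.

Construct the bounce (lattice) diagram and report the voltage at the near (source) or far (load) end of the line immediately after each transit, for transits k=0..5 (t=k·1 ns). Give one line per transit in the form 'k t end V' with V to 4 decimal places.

0 0 source 1.0000
1 1 load 1.6000
2 2 source 1.0000
3 3 load 0.6400
4 4 source 1.0000
5 5 load 1.2160

Γ_L=0.600000, Γ_S=-1.000000; launch V₁=1·75/75=1.000000
k=0 src: V=1.0000
k=1 load: inc=1.000000, refl=1.000000·0.600000=0.6000; V=0.000000+1.000000+0.600000=1.6000
k=2 src: inc=0.600000, refl=0.600000·-1.000000=-0.6000; V=1.000000+0.600000+-0.600000=1.0000
k=3 load: inc=-0.600000, refl=-0.600000·0.600000=-0.3600; V=1.600000+-0.600000+-0.360000=0.6400
k=4 src: inc=-0.360000, refl=-0.360000·-1.000000=0.3600; V=1.000000+-0.360000+0.360000=1.0000
k=5 load: inc=0.360000, refl=0.360000·0.600000=0.2160; V=0.640000+0.360000+0.216000=1.2160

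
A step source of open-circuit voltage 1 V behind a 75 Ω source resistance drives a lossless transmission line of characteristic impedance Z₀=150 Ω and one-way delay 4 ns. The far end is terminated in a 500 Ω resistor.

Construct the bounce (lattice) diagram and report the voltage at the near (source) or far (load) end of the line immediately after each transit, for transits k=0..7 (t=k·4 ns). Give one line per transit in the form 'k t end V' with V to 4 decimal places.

0 0 source 0.6667
1 4 load 1.0256
2 8 source 0.9060
3 12 load 0.8416
4 16 source 0.8630
5 20 load 0.8746
6 24 source 0.8707
7 28 load 0.8687

Γ_L=0.538462, Γ_S=-0.333333; launch V₁=1·150/225=0.666667
k=0 src: V=0.6667
k=1 load: inc=0.666667, refl=0.666667·0.538462=0.3590; V=0.000000+0.666667+0.358974=1.0256
k=2 src: inc=0.358974, refl=0.358974·-0.333333=-0.1197; V=0.666667+0.358974+-0.119658=0.9060
k=3 load: inc=-0.119658, refl=-0.119658·0.538462=-0.0644; V=1.025641+-0.119658+-0.064431=0.8416
k=4 src: inc=-0.064431, refl=-0.064431·-0.333333=0.0215; V=0.905983+-0.064431+0.021477=0.8630
k=5 load: inc=0.021477, refl=0.021477·0.538462=0.0116; V=0.841552+0.021477+0.011565=0.8746
k=6 src: inc=0.011565, refl=0.011565·-0.333333=-0.0039; V=0.863029+0.011565+-0.003855=0.8707
k=7 load: inc=-0.003855, refl=-0.003855·0.538462=-0.0021; V=0.874593+-0.003855+-0.002076=0.8687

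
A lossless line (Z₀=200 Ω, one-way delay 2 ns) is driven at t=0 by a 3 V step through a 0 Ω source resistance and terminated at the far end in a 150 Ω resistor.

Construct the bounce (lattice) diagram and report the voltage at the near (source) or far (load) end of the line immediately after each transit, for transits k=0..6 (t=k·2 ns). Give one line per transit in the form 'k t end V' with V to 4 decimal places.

0 0 source 3.0000
1 2 load 2.5714
2 4 source 3.0000
3 6 load 2.9388
4 8 source 3.0000
5 10 load 2.9913
6 12 source 3.0000

Γ_L=-0.142857, Γ_S=-1.000000; launch V₁=3·200/200=3.000000
k=0 src: V=3.0000
k=1 load: inc=3.000000, refl=3.000000·-0.142857=-0.4286; V=0.000000+3.000000+-0.428571=2.5714
k=2 src: inc=-0.428571, refl=-0.428571·-1.000000=0.4286; V=3.000000+-0.428571+0.428571=3.0000
k=3 load: inc=0.428571, refl=0.428571·-0.142857=-0.0612; V=2.571429+0.428571+-0.061224=2.9388
k=4 src: inc=-0.061224, refl=-0.061224·-1.000000=0.0612; V=3.000000+-0.061224+0.061224=3.0000
k=5 load: inc=0.061224, refl=0.061224·-0.142857=-0.0087; V=2.938776+0.061224+-0.008746=2.9913
k=6 src: inc=-0.008746, refl=-0.008746·-1.000000=0.0087; V=3.000000+-0.008746+0.008746=3.0000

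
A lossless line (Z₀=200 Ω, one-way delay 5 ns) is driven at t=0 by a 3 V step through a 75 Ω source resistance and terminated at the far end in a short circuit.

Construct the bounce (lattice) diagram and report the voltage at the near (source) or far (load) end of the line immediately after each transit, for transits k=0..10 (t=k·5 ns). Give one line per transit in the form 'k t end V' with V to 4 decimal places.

Γ_L=-1.000000, Γ_S=-0.454545; launch V₁=3·200/275=2.181818
k=0 src: V=2.1818
k=1 load: inc=2.181818, refl=2.181818·-1.000000=-2.1818; V=0.000000+2.181818+-2.181818=0.0000
k=2 src: inc=-2.181818, refl=-2.181818·-0.454545=0.9917; V=2.181818+-2.181818+0.991736=0.9917
k=3 load: inc=0.991736, refl=0.991736·-1.000000=-0.9917; V=0.000000+0.991736+-0.991736=0.0000
k=4 src: inc=-0.991736, refl=-0.991736·-0.454545=0.4508; V=0.991736+-0.991736+0.450789=0.4508
k=5 load: inc=0.450789, refl=0.450789·-1.000000=-0.4508; V=0.000000+0.450789+-0.450789=0.0000
k=6 src: inc=-0.450789, refl=-0.450789·-0.454545=0.2049; V=0.450789+-0.450789+0.204904=0.2049
k=7 load: inc=0.204904, refl=0.204904·-1.000000=-0.2049; V=0.000000+0.204904+-0.204904=0.0000
k=8 src: inc=-0.204904, refl=-0.204904·-0.454545=0.0931; V=0.204904+-0.204904+0.093138=0.0931
k=9 load: inc=0.093138, refl=0.093138·-1.000000=-0.0931; V=0.000000+0.093138+-0.093138=0.0000
k=10 src: inc=-0.093138, refl=-0.093138·-0.454545=0.0423; V=0.093138+-0.093138+0.042336=0.0423

0 0 source 2.1818
1 5 load 0.0000
2 10 source 0.9917
3 15 load 0.0000
4 20 source 0.4508
5 25 load 0.0000
6 30 source 0.2049
7 35 load 0.0000
8 40 source 0.0931
9 45 load 0.0000
10 50 source 0.0423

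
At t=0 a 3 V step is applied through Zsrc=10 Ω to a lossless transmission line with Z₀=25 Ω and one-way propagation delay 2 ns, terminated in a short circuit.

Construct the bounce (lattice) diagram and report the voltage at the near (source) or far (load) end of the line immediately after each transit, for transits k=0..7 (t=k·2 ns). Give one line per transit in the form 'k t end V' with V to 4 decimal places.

0 0 source 2.1429
1 2 load 0.0000
2 4 source 0.9184
3 6 load 0.0000
4 8 source 0.3936
5 10 load 0.0000
6 12 source 0.1687
7 14 load 0.0000

Γ_L=-1.000000, Γ_S=-0.428571; launch V₁=3·25/35=2.142857
k=0 src: V=2.1429
k=1 load: inc=2.142857, refl=2.142857·-1.000000=-2.1429; V=0.000000+2.142857+-2.142857=0.0000
k=2 src: inc=-2.142857, refl=-2.142857·-0.428571=0.9184; V=2.142857+-2.142857+0.918367=0.9184
k=3 load: inc=0.918367, refl=0.918367·-1.000000=-0.9184; V=0.000000+0.918367+-0.918367=0.0000
k=4 src: inc=-0.918367, refl=-0.918367·-0.428571=0.3936; V=0.918367+-0.918367+0.393586=0.3936
k=5 load: inc=0.393586, refl=0.393586·-1.000000=-0.3936; V=0.000000+0.393586+-0.393586=0.0000
k=6 src: inc=-0.393586, refl=-0.393586·-0.428571=0.1687; V=0.393586+-0.393586+0.168680=0.1687
k=7 load: inc=0.168680, refl=0.168680·-1.000000=-0.1687; V=0.000000+0.168680+-0.168680=0.0000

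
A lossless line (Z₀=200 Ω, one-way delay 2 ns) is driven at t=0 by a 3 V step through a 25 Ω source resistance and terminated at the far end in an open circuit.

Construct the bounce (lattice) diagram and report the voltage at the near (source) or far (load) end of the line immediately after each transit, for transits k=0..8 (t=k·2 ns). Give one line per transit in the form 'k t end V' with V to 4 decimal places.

Γ_L=1.000000, Γ_S=-0.777778; launch V₁=3·200/225=2.666667
k=0 src: V=2.6667
k=1 load: inc=2.666667, refl=2.666667·1.000000=2.6667; V=0.000000+2.666667+2.666667=5.3333
k=2 src: inc=2.666667, refl=2.666667·-0.777778=-2.0741; V=2.666667+2.666667+-2.074074=3.2593
k=3 load: inc=-2.074074, refl=-2.074074·1.000000=-2.0741; V=5.333333+-2.074074+-2.074074=1.1852
k=4 src: inc=-2.074074, refl=-2.074074·-0.777778=1.6132; V=3.259259+-2.074074+1.613169=2.7984
k=5 load: inc=1.613169, refl=1.613169·1.000000=1.6132; V=1.185185+1.613169+1.613169=4.4115
k=6 src: inc=1.613169, refl=1.613169·-0.777778=-1.2547; V=2.798354+1.613169+-1.254687=3.1568
k=7 load: inc=-1.254687, refl=-1.254687·1.000000=-1.2547; V=4.411523+-1.254687+-1.254687=1.9021
k=8 src: inc=-1.254687, refl=-1.254687·-0.777778=0.9759; V=3.156836+-1.254687+0.975867=2.8780

0 0 source 2.6667
1 2 load 5.3333
2 4 source 3.2593
3 6 load 1.1852
4 8 source 2.7984
5 10 load 4.4115
6 12 source 3.1568
7 14 load 1.9021
8 16 source 2.8780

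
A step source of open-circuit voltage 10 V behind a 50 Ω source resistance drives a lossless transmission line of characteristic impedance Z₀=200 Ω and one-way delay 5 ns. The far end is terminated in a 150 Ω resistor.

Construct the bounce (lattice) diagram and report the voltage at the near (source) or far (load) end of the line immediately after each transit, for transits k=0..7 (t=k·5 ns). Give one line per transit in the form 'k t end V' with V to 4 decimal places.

0 0 source 8.0000
1 5 load 6.8571
2 10 source 7.5429
3 15 load 7.4449
4 20 source 7.5037
5 25 load 7.4953
6 30 source 7.5003
7 35 load 7.4996

Γ_L=-0.142857, Γ_S=-0.600000; launch V₁=10·200/250=8.000000
k=0 src: V=8.0000
k=1 load: inc=8.000000, refl=8.000000·-0.142857=-1.1429; V=0.000000+8.000000+-1.142857=6.8571
k=2 src: inc=-1.142857, refl=-1.142857·-0.600000=0.6857; V=8.000000+-1.142857+0.685714=7.5429
k=3 load: inc=0.685714, refl=0.685714·-0.142857=-0.0980; V=6.857143+0.685714+-0.097959=7.4449
k=4 src: inc=-0.097959, refl=-0.097959·-0.600000=0.0588; V=7.542857+-0.097959+0.058776=7.5037
k=5 load: inc=0.058776, refl=0.058776·-0.142857=-0.0084; V=7.444898+0.058776+-0.008397=7.4953
k=6 src: inc=-0.008397, refl=-0.008397·-0.600000=0.0050; V=7.503673+-0.008397+0.005038=7.5003
k=7 load: inc=0.005038, refl=0.005038·-0.142857=-0.0007; V=7.495277+0.005038+-0.000720=7.4996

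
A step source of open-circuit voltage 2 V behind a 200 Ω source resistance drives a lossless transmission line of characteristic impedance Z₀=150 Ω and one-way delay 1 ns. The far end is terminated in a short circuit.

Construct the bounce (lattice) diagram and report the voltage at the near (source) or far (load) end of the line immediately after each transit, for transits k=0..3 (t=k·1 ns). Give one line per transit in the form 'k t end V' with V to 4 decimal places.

0 0 source 0.8571
1 1 load 0.0000
2 2 source -0.1224
3 3 load 0.0000

Γ_L=-1.000000, Γ_S=0.142857; launch V₁=2·150/350=0.857143
k=0 src: V=0.8571
k=1 load: inc=0.857143, refl=0.857143·-1.000000=-0.8571; V=0.000000+0.857143+-0.857143=0.0000
k=2 src: inc=-0.857143, refl=-0.857143·0.142857=-0.1224; V=0.857143+-0.857143+-0.122449=-0.1224
k=3 load: inc=-0.122449, refl=-0.122449·-1.000000=0.1224; V=0.000000+-0.122449+0.122449=0.0000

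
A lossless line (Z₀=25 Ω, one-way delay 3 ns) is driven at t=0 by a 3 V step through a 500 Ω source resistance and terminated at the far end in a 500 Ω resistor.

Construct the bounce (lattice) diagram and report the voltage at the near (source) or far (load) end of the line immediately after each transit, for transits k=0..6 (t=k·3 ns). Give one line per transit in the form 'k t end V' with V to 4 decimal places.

Γ_L=0.904762, Γ_S=0.904762; launch V₁=3·25/525=0.142857
k=0 src: V=0.1429
k=1 load: inc=0.142857, refl=0.142857·0.904762=0.1293; V=0.000000+0.142857+0.129252=0.2721
k=2 src: inc=0.129252, refl=0.129252·0.904762=0.1169; V=0.142857+0.129252+0.116942=0.3891
k=3 load: inc=0.116942, refl=0.116942·0.904762=0.1058; V=0.272109+0.116942+0.105805=0.4949
k=4 src: inc=0.105805, refl=0.105805·0.904762=0.0957; V=0.389051+0.105805+0.095728=0.5906
k=5 load: inc=0.095728, refl=0.095728·0.904762=0.0866; V=0.494856+0.095728+0.086611=0.6772
k=6 src: inc=0.086611, refl=0.086611·0.904762=0.0784; V=0.590584+0.086611+0.078362=0.7556

0 0 source 0.1429
1 3 load 0.2721
2 6 source 0.3891
3 9 load 0.4949
4 12 source 0.5906
5 15 load 0.6772
6 18 source 0.7556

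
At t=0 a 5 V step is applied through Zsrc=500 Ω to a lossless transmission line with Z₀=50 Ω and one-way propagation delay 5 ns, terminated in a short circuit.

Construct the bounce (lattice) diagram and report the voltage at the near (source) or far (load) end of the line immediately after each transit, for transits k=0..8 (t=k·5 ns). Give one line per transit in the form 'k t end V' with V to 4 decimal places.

0 0 source 0.4545
1 5 load 0.0000
2 10 source -0.3719
3 15 load 0.0000
4 20 source 0.3043
5 25 load 0.0000
6 30 source -0.2490
7 35 load 0.0000
8 40 source 0.2037

Γ_L=-1.000000, Γ_S=0.818182; launch V₁=5·50/550=0.454545
k=0 src: V=0.4545
k=1 load: inc=0.454545, refl=0.454545·-1.000000=-0.4545; V=0.000000+0.454545+-0.454545=0.0000
k=2 src: inc=-0.454545, refl=-0.454545·0.818182=-0.3719; V=0.454545+-0.454545+-0.371901=-0.3719
k=3 load: inc=-0.371901, refl=-0.371901·-1.000000=0.3719; V=0.000000+-0.371901+0.371901=0.0000
k=4 src: inc=0.371901, refl=0.371901·0.818182=0.3043; V=-0.371901+0.371901+0.304282=0.3043
k=5 load: inc=0.304282, refl=0.304282·-1.000000=-0.3043; V=0.000000+0.304282+-0.304282=0.0000
k=6 src: inc=-0.304282, refl=-0.304282·0.818182=-0.2490; V=0.304282+-0.304282+-0.248958=-0.2490
k=7 load: inc=-0.248958, refl=-0.248958·-1.000000=0.2490; V=0.000000+-0.248958+0.248958=0.0000
k=8 src: inc=0.248958, refl=0.248958·0.818182=0.2037; V=-0.248958+0.248958+0.203693=0.2037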